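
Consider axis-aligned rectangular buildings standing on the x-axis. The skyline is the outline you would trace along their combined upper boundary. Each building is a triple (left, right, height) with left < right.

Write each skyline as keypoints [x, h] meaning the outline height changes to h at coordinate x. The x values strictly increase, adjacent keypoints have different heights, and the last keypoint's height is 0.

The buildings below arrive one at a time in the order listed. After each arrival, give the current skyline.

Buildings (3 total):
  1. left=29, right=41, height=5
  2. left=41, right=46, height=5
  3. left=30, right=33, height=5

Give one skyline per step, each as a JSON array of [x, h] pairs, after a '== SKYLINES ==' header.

== SKYLINES ==
[[29,5],[41,0]]
[[29,5],[46,0]]
[[29,5],[46,0]]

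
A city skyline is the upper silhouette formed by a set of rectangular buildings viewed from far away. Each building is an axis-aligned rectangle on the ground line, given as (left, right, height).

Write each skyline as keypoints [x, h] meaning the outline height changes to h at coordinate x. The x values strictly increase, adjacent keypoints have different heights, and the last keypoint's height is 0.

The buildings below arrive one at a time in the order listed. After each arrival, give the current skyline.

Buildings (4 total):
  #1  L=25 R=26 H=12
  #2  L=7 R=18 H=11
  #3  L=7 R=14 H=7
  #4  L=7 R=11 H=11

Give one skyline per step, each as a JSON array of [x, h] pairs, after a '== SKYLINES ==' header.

== SKYLINES ==
[[25,12],[26,0]]
[[7,11],[18,0],[25,12],[26,0]]
[[7,11],[18,0],[25,12],[26,0]]
[[7,11],[18,0],[25,12],[26,0]]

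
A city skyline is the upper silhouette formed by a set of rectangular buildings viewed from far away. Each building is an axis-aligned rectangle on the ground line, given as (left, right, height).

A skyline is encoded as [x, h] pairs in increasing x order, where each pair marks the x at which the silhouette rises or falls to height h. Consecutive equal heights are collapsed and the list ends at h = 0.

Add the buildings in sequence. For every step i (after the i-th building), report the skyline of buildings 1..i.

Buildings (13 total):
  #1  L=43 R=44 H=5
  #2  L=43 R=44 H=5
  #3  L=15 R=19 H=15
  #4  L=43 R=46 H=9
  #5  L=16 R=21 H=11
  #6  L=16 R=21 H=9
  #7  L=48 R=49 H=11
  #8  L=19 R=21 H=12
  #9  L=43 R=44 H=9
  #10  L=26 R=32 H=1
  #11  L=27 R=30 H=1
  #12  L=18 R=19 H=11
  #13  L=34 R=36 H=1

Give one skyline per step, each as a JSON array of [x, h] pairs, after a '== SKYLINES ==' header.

== SKYLINES ==
[[43,5],[44,0]]
[[43,5],[44,0]]
[[15,15],[19,0],[43,5],[44,0]]
[[15,15],[19,0],[43,9],[46,0]]
[[15,15],[19,11],[21,0],[43,9],[46,0]]
[[15,15],[19,11],[21,0],[43,9],[46,0]]
[[15,15],[19,11],[21,0],[43,9],[46,0],[48,11],[49,0]]
[[15,15],[19,12],[21,0],[43,9],[46,0],[48,11],[49,0]]
[[15,15],[19,12],[21,0],[43,9],[46,0],[48,11],[49,0]]
[[15,15],[19,12],[21,0],[26,1],[32,0],[43,9],[46,0],[48,11],[49,0]]
[[15,15],[19,12],[21,0],[26,1],[32,0],[43,9],[46,0],[48,11],[49,0]]
[[15,15],[19,12],[21,0],[26,1],[32,0],[43,9],[46,0],[48,11],[49,0]]
[[15,15],[19,12],[21,0],[26,1],[32,0],[34,1],[36,0],[43,9],[46,0],[48,11],[49,0]]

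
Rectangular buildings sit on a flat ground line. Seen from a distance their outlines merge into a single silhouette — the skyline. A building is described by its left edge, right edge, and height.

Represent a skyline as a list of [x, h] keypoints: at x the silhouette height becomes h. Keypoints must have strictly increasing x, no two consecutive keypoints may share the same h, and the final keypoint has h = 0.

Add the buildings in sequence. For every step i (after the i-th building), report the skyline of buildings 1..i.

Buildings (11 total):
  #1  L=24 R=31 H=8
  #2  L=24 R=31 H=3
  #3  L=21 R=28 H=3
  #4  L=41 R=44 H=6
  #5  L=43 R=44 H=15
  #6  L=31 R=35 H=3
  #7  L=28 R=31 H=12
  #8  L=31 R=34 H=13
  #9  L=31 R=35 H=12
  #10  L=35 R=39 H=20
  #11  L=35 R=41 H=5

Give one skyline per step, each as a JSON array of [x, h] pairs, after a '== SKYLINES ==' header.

== SKYLINES ==
[[24,8],[31,0]]
[[24,8],[31,0]]
[[21,3],[24,8],[31,0]]
[[21,3],[24,8],[31,0],[41,6],[44,0]]
[[21,3],[24,8],[31,0],[41,6],[43,15],[44,0]]
[[21,3],[24,8],[31,3],[35,0],[41,6],[43,15],[44,0]]
[[21,3],[24,8],[28,12],[31,3],[35,0],[41,6],[43,15],[44,0]]
[[21,3],[24,8],[28,12],[31,13],[34,3],[35,0],[41,6],[43,15],[44,0]]
[[21,3],[24,8],[28,12],[31,13],[34,12],[35,0],[41,6],[43,15],[44,0]]
[[21,3],[24,8],[28,12],[31,13],[34,12],[35,20],[39,0],[41,6],[43,15],[44,0]]
[[21,3],[24,8],[28,12],[31,13],[34,12],[35,20],[39,5],[41,6],[43,15],[44,0]]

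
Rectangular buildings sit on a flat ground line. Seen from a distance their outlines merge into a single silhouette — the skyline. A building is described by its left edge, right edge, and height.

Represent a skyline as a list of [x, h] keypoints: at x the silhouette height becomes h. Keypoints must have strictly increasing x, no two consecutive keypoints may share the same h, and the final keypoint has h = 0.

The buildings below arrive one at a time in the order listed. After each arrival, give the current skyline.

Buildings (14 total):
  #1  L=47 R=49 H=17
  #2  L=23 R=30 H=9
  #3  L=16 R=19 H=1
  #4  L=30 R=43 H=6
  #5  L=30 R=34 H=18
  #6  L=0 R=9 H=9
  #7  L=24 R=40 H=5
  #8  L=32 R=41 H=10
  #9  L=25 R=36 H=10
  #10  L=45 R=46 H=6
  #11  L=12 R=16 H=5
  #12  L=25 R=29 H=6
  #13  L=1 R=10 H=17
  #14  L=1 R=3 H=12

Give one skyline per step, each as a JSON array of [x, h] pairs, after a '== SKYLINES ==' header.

== SKYLINES ==
[[47,17],[49,0]]
[[23,9],[30,0],[47,17],[49,0]]
[[16,1],[19,0],[23,9],[30,0],[47,17],[49,0]]
[[16,1],[19,0],[23,9],[30,6],[43,0],[47,17],[49,0]]
[[16,1],[19,0],[23,9],[30,18],[34,6],[43,0],[47,17],[49,0]]
[[0,9],[9,0],[16,1],[19,0],[23,9],[30,18],[34,6],[43,0],[47,17],[49,0]]
[[0,9],[9,0],[16,1],[19,0],[23,9],[30,18],[34,6],[43,0],[47,17],[49,0]]
[[0,9],[9,0],[16,1],[19,0],[23,9],[30,18],[34,10],[41,6],[43,0],[47,17],[49,0]]
[[0,9],[9,0],[16,1],[19,0],[23,9],[25,10],[30,18],[34,10],[41,6],[43,0],[47,17],[49,0]]
[[0,9],[9,0],[16,1],[19,0],[23,9],[25,10],[30,18],[34,10],[41,6],[43,0],[45,6],[46,0],[47,17],[49,0]]
[[0,9],[9,0],[12,5],[16,1],[19,0],[23,9],[25,10],[30,18],[34,10],[41,6],[43,0],[45,6],[46,0],[47,17],[49,0]]
[[0,9],[9,0],[12,5],[16,1],[19,0],[23,9],[25,10],[30,18],[34,10],[41,6],[43,0],[45,6],[46,0],[47,17],[49,0]]
[[0,9],[1,17],[10,0],[12,5],[16,1],[19,0],[23,9],[25,10],[30,18],[34,10],[41,6],[43,0],[45,6],[46,0],[47,17],[49,0]]
[[0,9],[1,17],[10,0],[12,5],[16,1],[19,0],[23,9],[25,10],[30,18],[34,10],[41,6],[43,0],[45,6],[46,0],[47,17],[49,0]]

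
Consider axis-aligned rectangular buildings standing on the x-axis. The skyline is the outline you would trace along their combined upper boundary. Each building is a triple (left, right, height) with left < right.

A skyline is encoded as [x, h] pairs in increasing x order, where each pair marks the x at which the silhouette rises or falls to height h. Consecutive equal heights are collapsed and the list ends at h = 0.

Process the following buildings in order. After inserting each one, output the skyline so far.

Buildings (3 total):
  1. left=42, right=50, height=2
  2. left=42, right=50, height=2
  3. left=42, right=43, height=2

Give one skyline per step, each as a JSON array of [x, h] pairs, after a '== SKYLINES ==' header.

== SKYLINES ==
[[42,2],[50,0]]
[[42,2],[50,0]]
[[42,2],[50,0]]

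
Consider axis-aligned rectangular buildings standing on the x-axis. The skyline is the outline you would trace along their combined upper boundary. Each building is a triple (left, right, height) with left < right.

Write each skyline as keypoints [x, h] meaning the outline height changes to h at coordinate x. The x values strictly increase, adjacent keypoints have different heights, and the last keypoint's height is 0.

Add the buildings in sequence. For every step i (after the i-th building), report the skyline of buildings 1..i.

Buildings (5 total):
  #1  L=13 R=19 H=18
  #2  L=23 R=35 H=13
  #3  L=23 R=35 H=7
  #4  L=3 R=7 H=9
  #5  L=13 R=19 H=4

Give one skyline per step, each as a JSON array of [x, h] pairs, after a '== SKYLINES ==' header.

== SKYLINES ==
[[13,18],[19,0]]
[[13,18],[19,0],[23,13],[35,0]]
[[13,18],[19,0],[23,13],[35,0]]
[[3,9],[7,0],[13,18],[19,0],[23,13],[35,0]]
[[3,9],[7,0],[13,18],[19,0],[23,13],[35,0]]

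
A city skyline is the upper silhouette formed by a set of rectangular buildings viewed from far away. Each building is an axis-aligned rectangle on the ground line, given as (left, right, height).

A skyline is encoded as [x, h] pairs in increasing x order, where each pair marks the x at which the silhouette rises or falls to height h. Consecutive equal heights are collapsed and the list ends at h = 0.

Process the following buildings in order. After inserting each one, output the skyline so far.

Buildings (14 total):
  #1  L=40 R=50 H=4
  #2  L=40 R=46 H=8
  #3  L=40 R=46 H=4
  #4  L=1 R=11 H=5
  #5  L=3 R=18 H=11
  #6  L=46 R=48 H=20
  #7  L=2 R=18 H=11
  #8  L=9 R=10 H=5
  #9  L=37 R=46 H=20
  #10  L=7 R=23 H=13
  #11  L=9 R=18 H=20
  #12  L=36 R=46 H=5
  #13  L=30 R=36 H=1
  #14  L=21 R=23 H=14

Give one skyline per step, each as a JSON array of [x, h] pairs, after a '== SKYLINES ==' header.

== SKYLINES ==
[[40,4],[50,0]]
[[40,8],[46,4],[50,0]]
[[40,8],[46,4],[50,0]]
[[1,5],[11,0],[40,8],[46,4],[50,0]]
[[1,5],[3,11],[18,0],[40,8],[46,4],[50,0]]
[[1,5],[3,11],[18,0],[40,8],[46,20],[48,4],[50,0]]
[[1,5],[2,11],[18,0],[40,8],[46,20],[48,4],[50,0]]
[[1,5],[2,11],[18,0],[40,8],[46,20],[48,4],[50,0]]
[[1,5],[2,11],[18,0],[37,20],[48,4],[50,0]]
[[1,5],[2,11],[7,13],[23,0],[37,20],[48,4],[50,0]]
[[1,5],[2,11],[7,13],[9,20],[18,13],[23,0],[37,20],[48,4],[50,0]]
[[1,5],[2,11],[7,13],[9,20],[18,13],[23,0],[36,5],[37,20],[48,4],[50,0]]
[[1,5],[2,11],[7,13],[9,20],[18,13],[23,0],[30,1],[36,5],[37,20],[48,4],[50,0]]
[[1,5],[2,11],[7,13],[9,20],[18,13],[21,14],[23,0],[30,1],[36,5],[37,20],[48,4],[50,0]]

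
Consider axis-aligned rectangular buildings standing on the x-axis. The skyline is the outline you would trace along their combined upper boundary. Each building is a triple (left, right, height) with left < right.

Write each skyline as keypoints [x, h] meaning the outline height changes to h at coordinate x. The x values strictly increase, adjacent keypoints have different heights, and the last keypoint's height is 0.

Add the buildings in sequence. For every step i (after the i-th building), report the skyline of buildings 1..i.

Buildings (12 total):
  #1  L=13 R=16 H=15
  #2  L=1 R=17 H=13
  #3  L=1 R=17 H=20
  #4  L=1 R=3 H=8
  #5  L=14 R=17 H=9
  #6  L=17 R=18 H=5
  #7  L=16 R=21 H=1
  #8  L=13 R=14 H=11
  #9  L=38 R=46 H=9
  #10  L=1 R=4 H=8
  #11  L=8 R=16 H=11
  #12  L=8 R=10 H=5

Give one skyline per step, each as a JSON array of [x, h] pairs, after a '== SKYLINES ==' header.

== SKYLINES ==
[[13,15],[16,0]]
[[1,13],[13,15],[16,13],[17,0]]
[[1,20],[17,0]]
[[1,20],[17,0]]
[[1,20],[17,0]]
[[1,20],[17,5],[18,0]]
[[1,20],[17,5],[18,1],[21,0]]
[[1,20],[17,5],[18,1],[21,0]]
[[1,20],[17,5],[18,1],[21,0],[38,9],[46,0]]
[[1,20],[17,5],[18,1],[21,0],[38,9],[46,0]]
[[1,20],[17,5],[18,1],[21,0],[38,9],[46,0]]
[[1,20],[17,5],[18,1],[21,0],[38,9],[46,0]]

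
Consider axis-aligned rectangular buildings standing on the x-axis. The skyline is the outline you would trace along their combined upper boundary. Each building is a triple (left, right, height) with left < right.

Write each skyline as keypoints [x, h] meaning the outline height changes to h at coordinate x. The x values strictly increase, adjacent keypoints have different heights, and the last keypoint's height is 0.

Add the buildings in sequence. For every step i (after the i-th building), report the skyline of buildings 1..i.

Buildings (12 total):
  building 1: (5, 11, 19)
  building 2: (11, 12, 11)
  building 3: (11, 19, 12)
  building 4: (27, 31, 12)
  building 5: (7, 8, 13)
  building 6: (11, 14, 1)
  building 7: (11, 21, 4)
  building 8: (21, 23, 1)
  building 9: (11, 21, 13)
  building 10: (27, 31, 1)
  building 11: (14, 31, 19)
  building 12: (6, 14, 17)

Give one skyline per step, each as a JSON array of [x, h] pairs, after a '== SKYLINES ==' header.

== SKYLINES ==
[[5,19],[11,0]]
[[5,19],[11,11],[12,0]]
[[5,19],[11,12],[19,0]]
[[5,19],[11,12],[19,0],[27,12],[31,0]]
[[5,19],[11,12],[19,0],[27,12],[31,0]]
[[5,19],[11,12],[19,0],[27,12],[31,0]]
[[5,19],[11,12],[19,4],[21,0],[27,12],[31,0]]
[[5,19],[11,12],[19,4],[21,1],[23,0],[27,12],[31,0]]
[[5,19],[11,13],[21,1],[23,0],[27,12],[31,0]]
[[5,19],[11,13],[21,1],[23,0],[27,12],[31,0]]
[[5,19],[11,13],[14,19],[31,0]]
[[5,19],[11,17],[14,19],[31,0]]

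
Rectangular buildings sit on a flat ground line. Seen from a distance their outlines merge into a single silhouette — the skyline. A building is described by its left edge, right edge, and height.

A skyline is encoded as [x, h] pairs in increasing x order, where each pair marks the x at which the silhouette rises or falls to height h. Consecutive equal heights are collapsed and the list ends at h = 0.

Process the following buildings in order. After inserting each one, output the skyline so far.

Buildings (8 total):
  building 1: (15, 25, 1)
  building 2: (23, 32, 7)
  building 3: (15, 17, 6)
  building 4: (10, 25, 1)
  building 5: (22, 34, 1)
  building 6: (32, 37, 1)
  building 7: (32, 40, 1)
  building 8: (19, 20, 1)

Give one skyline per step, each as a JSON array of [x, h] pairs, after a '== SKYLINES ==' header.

== SKYLINES ==
[[15,1],[25,0]]
[[15,1],[23,7],[32,0]]
[[15,6],[17,1],[23,7],[32,0]]
[[10,1],[15,6],[17,1],[23,7],[32,0]]
[[10,1],[15,6],[17,1],[23,7],[32,1],[34,0]]
[[10,1],[15,6],[17,1],[23,7],[32,1],[37,0]]
[[10,1],[15,6],[17,1],[23,7],[32,1],[40,0]]
[[10,1],[15,6],[17,1],[23,7],[32,1],[40,0]]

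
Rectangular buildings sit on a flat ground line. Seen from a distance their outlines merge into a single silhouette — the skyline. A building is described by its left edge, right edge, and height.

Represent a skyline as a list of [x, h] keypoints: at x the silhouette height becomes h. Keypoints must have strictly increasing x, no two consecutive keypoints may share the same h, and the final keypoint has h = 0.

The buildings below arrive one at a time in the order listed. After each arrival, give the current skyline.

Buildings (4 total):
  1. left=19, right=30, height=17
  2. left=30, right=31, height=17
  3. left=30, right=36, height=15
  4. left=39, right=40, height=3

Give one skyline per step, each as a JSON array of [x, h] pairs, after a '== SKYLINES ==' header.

== SKYLINES ==
[[19,17],[30,0]]
[[19,17],[31,0]]
[[19,17],[31,15],[36,0]]
[[19,17],[31,15],[36,0],[39,3],[40,0]]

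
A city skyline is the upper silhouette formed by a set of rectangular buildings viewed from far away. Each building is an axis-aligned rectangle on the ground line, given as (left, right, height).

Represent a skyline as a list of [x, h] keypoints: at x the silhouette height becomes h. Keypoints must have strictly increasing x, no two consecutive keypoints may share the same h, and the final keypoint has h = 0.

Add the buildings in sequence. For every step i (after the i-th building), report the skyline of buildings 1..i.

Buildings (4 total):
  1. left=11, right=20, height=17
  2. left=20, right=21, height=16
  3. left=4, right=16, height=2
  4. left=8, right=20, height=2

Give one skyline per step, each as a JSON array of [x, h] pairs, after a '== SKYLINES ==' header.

== SKYLINES ==
[[11,17],[20,0]]
[[11,17],[20,16],[21,0]]
[[4,2],[11,17],[20,16],[21,0]]
[[4,2],[11,17],[20,16],[21,0]]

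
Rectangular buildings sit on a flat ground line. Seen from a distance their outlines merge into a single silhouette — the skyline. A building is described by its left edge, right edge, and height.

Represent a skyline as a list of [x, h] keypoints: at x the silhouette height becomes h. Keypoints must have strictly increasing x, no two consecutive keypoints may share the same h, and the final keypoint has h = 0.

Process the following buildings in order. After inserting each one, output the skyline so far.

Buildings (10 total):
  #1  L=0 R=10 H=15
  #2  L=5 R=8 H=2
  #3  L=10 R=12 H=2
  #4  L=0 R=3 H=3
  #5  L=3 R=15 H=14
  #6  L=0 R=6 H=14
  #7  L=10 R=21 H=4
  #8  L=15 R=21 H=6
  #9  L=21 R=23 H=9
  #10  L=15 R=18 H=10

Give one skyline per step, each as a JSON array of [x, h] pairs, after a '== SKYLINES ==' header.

== SKYLINES ==
[[0,15],[10,0]]
[[0,15],[10,0]]
[[0,15],[10,2],[12,0]]
[[0,15],[10,2],[12,0]]
[[0,15],[10,14],[15,0]]
[[0,15],[10,14],[15,0]]
[[0,15],[10,14],[15,4],[21,0]]
[[0,15],[10,14],[15,6],[21,0]]
[[0,15],[10,14],[15,6],[21,9],[23,0]]
[[0,15],[10,14],[15,10],[18,6],[21,9],[23,0]]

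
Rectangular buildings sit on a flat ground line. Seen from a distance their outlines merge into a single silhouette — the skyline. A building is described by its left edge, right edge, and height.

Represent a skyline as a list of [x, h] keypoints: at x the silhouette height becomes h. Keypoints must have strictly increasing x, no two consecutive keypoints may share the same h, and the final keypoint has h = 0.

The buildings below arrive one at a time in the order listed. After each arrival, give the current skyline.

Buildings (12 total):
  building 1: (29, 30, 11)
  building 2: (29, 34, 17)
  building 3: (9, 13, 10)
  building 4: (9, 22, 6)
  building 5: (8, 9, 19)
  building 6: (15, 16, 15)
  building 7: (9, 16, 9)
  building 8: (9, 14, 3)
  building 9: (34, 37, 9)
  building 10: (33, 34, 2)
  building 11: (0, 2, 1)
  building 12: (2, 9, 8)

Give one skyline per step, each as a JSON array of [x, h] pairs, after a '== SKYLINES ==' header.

== SKYLINES ==
[[29,11],[30,0]]
[[29,17],[34,0]]
[[9,10],[13,0],[29,17],[34,0]]
[[9,10],[13,6],[22,0],[29,17],[34,0]]
[[8,19],[9,10],[13,6],[22,0],[29,17],[34,0]]
[[8,19],[9,10],[13,6],[15,15],[16,6],[22,0],[29,17],[34,0]]
[[8,19],[9,10],[13,9],[15,15],[16,6],[22,0],[29,17],[34,0]]
[[8,19],[9,10],[13,9],[15,15],[16,6],[22,0],[29,17],[34,0]]
[[8,19],[9,10],[13,9],[15,15],[16,6],[22,0],[29,17],[34,9],[37,0]]
[[8,19],[9,10],[13,9],[15,15],[16,6],[22,0],[29,17],[34,9],[37,0]]
[[0,1],[2,0],[8,19],[9,10],[13,9],[15,15],[16,6],[22,0],[29,17],[34,9],[37,0]]
[[0,1],[2,8],[8,19],[9,10],[13,9],[15,15],[16,6],[22,0],[29,17],[34,9],[37,0]]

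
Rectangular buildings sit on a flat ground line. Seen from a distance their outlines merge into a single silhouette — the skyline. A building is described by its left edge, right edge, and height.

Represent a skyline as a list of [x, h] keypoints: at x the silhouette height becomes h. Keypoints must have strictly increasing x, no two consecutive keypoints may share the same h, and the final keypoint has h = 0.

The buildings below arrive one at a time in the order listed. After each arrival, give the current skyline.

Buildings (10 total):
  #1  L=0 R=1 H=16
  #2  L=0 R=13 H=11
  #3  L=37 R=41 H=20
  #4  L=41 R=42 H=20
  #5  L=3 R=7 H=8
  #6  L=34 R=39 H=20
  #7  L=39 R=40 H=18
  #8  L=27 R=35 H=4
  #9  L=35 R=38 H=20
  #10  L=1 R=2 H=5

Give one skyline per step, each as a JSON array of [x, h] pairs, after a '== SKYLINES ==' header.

== SKYLINES ==
[[0,16],[1,0]]
[[0,16],[1,11],[13,0]]
[[0,16],[1,11],[13,0],[37,20],[41,0]]
[[0,16],[1,11],[13,0],[37,20],[42,0]]
[[0,16],[1,11],[13,0],[37,20],[42,0]]
[[0,16],[1,11],[13,0],[34,20],[42,0]]
[[0,16],[1,11],[13,0],[34,20],[42,0]]
[[0,16],[1,11],[13,0],[27,4],[34,20],[42,0]]
[[0,16],[1,11],[13,0],[27,4],[34,20],[42,0]]
[[0,16],[1,11],[13,0],[27,4],[34,20],[42,0]]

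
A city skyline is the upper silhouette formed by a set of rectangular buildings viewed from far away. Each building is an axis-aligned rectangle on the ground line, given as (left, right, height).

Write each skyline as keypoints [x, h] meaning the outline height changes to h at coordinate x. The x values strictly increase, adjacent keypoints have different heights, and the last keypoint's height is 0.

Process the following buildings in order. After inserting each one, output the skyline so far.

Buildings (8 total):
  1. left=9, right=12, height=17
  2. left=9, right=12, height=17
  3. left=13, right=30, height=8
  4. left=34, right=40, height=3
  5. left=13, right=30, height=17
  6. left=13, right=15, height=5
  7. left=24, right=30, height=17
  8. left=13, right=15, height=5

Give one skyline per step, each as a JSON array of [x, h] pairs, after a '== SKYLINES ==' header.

== SKYLINES ==
[[9,17],[12,0]]
[[9,17],[12,0]]
[[9,17],[12,0],[13,8],[30,0]]
[[9,17],[12,0],[13,8],[30,0],[34,3],[40,0]]
[[9,17],[12,0],[13,17],[30,0],[34,3],[40,0]]
[[9,17],[12,0],[13,17],[30,0],[34,3],[40,0]]
[[9,17],[12,0],[13,17],[30,0],[34,3],[40,0]]
[[9,17],[12,0],[13,17],[30,0],[34,3],[40,0]]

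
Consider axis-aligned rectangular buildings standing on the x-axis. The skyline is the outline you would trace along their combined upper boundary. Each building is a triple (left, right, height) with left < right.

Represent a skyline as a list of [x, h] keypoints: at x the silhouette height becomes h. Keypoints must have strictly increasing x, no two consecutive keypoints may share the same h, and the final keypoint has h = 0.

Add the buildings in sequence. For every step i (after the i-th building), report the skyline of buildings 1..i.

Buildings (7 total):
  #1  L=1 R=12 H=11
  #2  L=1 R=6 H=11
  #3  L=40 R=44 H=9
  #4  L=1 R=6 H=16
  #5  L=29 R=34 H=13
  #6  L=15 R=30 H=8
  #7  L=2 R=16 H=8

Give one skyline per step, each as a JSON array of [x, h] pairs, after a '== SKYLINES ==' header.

== SKYLINES ==
[[1,11],[12,0]]
[[1,11],[12,0]]
[[1,11],[12,0],[40,9],[44,0]]
[[1,16],[6,11],[12,0],[40,9],[44,0]]
[[1,16],[6,11],[12,0],[29,13],[34,0],[40,9],[44,0]]
[[1,16],[6,11],[12,0],[15,8],[29,13],[34,0],[40,9],[44,0]]
[[1,16],[6,11],[12,8],[29,13],[34,0],[40,9],[44,0]]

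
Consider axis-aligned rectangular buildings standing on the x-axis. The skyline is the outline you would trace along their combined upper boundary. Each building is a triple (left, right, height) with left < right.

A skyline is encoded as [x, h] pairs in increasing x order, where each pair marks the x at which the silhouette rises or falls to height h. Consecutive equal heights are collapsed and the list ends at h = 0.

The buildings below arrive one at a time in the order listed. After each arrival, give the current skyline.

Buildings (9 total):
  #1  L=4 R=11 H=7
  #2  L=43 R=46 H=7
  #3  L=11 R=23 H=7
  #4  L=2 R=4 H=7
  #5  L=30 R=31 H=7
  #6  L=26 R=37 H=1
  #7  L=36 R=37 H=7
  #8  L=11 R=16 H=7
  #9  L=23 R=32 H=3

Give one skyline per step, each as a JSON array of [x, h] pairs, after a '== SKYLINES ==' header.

== SKYLINES ==
[[4,7],[11,0]]
[[4,7],[11,0],[43,7],[46,0]]
[[4,7],[23,0],[43,7],[46,0]]
[[2,7],[23,0],[43,7],[46,0]]
[[2,7],[23,0],[30,7],[31,0],[43,7],[46,0]]
[[2,7],[23,0],[26,1],[30,7],[31,1],[37,0],[43,7],[46,0]]
[[2,7],[23,0],[26,1],[30,7],[31,1],[36,7],[37,0],[43,7],[46,0]]
[[2,7],[23,0],[26,1],[30,7],[31,1],[36,7],[37,0],[43,7],[46,0]]
[[2,7],[23,3],[30,7],[31,3],[32,1],[36,7],[37,0],[43,7],[46,0]]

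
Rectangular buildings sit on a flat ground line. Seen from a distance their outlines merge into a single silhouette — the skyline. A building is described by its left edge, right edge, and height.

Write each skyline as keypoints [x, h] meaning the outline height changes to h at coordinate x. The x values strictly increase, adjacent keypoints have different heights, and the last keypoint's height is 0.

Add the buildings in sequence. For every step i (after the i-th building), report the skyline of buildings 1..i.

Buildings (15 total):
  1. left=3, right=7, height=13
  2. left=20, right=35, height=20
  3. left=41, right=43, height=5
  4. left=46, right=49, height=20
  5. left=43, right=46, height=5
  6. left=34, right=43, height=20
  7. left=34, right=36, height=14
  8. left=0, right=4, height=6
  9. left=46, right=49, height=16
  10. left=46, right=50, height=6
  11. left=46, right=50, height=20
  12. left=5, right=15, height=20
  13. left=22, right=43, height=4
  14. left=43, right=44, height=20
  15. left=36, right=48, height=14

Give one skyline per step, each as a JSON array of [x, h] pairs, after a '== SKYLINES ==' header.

== SKYLINES ==
[[3,13],[7,0]]
[[3,13],[7,0],[20,20],[35,0]]
[[3,13],[7,0],[20,20],[35,0],[41,5],[43,0]]
[[3,13],[7,0],[20,20],[35,0],[41,5],[43,0],[46,20],[49,0]]
[[3,13],[7,0],[20,20],[35,0],[41,5],[46,20],[49,0]]
[[3,13],[7,0],[20,20],[43,5],[46,20],[49,0]]
[[3,13],[7,0],[20,20],[43,5],[46,20],[49,0]]
[[0,6],[3,13],[7,0],[20,20],[43,5],[46,20],[49,0]]
[[0,6],[3,13],[7,0],[20,20],[43,5],[46,20],[49,0]]
[[0,6],[3,13],[7,0],[20,20],[43,5],[46,20],[49,6],[50,0]]
[[0,6],[3,13],[7,0],[20,20],[43,5],[46,20],[50,0]]
[[0,6],[3,13],[5,20],[15,0],[20,20],[43,5],[46,20],[50,0]]
[[0,6],[3,13],[5,20],[15,0],[20,20],[43,5],[46,20],[50,0]]
[[0,6],[3,13],[5,20],[15,0],[20,20],[44,5],[46,20],[50,0]]
[[0,6],[3,13],[5,20],[15,0],[20,20],[44,14],[46,20],[50,0]]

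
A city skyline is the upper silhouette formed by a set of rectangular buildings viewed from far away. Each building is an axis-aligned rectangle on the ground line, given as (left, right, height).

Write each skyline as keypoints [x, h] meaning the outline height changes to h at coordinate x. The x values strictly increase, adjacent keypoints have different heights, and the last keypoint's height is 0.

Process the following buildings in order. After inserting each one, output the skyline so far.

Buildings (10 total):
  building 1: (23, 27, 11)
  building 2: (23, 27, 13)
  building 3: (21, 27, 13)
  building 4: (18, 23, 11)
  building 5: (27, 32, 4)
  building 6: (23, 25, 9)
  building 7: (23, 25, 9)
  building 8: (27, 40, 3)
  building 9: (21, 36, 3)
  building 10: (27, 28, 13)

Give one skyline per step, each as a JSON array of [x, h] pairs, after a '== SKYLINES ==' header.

== SKYLINES ==
[[23,11],[27,0]]
[[23,13],[27,0]]
[[21,13],[27,0]]
[[18,11],[21,13],[27,0]]
[[18,11],[21,13],[27,4],[32,0]]
[[18,11],[21,13],[27,4],[32,0]]
[[18,11],[21,13],[27,4],[32,0]]
[[18,11],[21,13],[27,4],[32,3],[40,0]]
[[18,11],[21,13],[27,4],[32,3],[40,0]]
[[18,11],[21,13],[28,4],[32,3],[40,0]]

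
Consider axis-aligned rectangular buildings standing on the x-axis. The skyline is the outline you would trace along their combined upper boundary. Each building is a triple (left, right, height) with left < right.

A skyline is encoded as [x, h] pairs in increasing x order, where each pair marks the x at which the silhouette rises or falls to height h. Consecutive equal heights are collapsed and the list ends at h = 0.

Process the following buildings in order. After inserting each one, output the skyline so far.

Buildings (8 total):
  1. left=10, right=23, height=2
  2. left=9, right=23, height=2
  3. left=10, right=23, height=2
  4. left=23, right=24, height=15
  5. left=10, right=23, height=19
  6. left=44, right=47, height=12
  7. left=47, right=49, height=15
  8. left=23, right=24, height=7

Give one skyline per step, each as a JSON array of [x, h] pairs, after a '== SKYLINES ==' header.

== SKYLINES ==
[[10,2],[23,0]]
[[9,2],[23,0]]
[[9,2],[23,0]]
[[9,2],[23,15],[24,0]]
[[9,2],[10,19],[23,15],[24,0]]
[[9,2],[10,19],[23,15],[24,0],[44,12],[47,0]]
[[9,2],[10,19],[23,15],[24,0],[44,12],[47,15],[49,0]]
[[9,2],[10,19],[23,15],[24,0],[44,12],[47,15],[49,0]]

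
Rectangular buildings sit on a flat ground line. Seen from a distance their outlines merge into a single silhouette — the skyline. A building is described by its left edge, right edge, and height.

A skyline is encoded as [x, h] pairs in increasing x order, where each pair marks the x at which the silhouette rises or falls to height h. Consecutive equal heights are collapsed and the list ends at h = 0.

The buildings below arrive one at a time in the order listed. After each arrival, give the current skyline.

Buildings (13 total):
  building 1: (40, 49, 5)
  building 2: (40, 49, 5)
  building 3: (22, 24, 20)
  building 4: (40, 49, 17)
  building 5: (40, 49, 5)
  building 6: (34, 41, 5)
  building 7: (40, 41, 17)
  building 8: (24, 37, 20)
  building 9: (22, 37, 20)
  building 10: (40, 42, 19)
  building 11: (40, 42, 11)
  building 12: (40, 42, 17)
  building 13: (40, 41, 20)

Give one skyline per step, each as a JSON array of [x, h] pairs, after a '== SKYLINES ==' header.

== SKYLINES ==
[[40,5],[49,0]]
[[40,5],[49,0]]
[[22,20],[24,0],[40,5],[49,0]]
[[22,20],[24,0],[40,17],[49,0]]
[[22,20],[24,0],[40,17],[49,0]]
[[22,20],[24,0],[34,5],[40,17],[49,0]]
[[22,20],[24,0],[34,5],[40,17],[49,0]]
[[22,20],[37,5],[40,17],[49,0]]
[[22,20],[37,5],[40,17],[49,0]]
[[22,20],[37,5],[40,19],[42,17],[49,0]]
[[22,20],[37,5],[40,19],[42,17],[49,0]]
[[22,20],[37,5],[40,19],[42,17],[49,0]]
[[22,20],[37,5],[40,20],[41,19],[42,17],[49,0]]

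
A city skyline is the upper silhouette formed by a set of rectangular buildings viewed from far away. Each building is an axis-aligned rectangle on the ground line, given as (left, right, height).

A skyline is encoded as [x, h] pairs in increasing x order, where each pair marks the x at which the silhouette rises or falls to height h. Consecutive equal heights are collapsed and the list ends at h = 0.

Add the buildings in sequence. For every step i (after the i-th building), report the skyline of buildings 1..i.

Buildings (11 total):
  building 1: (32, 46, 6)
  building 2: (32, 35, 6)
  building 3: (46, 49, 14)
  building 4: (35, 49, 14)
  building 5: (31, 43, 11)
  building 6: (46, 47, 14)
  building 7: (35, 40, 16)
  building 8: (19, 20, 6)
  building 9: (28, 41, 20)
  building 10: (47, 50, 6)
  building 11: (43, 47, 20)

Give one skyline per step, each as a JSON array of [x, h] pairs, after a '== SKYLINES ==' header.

== SKYLINES ==
[[32,6],[46,0]]
[[32,6],[46,0]]
[[32,6],[46,14],[49,0]]
[[32,6],[35,14],[49,0]]
[[31,11],[35,14],[49,0]]
[[31,11],[35,14],[49,0]]
[[31,11],[35,16],[40,14],[49,0]]
[[19,6],[20,0],[31,11],[35,16],[40,14],[49,0]]
[[19,6],[20,0],[28,20],[41,14],[49,0]]
[[19,6],[20,0],[28,20],[41,14],[49,6],[50,0]]
[[19,6],[20,0],[28,20],[41,14],[43,20],[47,14],[49,6],[50,0]]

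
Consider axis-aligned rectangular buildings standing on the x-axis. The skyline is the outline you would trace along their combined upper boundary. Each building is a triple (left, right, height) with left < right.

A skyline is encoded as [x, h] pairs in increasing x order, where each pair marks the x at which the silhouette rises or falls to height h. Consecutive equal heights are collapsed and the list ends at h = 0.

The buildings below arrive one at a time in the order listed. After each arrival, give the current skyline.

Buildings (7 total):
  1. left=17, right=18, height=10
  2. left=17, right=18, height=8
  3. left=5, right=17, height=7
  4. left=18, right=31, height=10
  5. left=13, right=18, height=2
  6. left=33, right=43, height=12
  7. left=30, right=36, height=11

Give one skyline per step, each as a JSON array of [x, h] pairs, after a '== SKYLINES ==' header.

== SKYLINES ==
[[17,10],[18,0]]
[[17,10],[18,0]]
[[5,7],[17,10],[18,0]]
[[5,7],[17,10],[31,0]]
[[5,7],[17,10],[31,0]]
[[5,7],[17,10],[31,0],[33,12],[43,0]]
[[5,7],[17,10],[30,11],[33,12],[43,0]]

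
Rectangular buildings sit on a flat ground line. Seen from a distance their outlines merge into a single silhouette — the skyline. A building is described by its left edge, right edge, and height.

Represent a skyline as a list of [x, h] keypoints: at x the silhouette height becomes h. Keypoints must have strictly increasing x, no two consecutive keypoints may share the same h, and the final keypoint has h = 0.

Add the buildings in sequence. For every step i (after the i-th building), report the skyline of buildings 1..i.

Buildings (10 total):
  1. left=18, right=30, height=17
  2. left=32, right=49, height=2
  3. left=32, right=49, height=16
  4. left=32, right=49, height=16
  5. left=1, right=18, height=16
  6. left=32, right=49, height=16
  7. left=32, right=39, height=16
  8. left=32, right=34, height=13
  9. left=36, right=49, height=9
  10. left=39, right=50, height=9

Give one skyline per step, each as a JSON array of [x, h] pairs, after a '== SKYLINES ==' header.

== SKYLINES ==
[[18,17],[30,0]]
[[18,17],[30,0],[32,2],[49,0]]
[[18,17],[30,0],[32,16],[49,0]]
[[18,17],[30,0],[32,16],[49,0]]
[[1,16],[18,17],[30,0],[32,16],[49,0]]
[[1,16],[18,17],[30,0],[32,16],[49,0]]
[[1,16],[18,17],[30,0],[32,16],[49,0]]
[[1,16],[18,17],[30,0],[32,16],[49,0]]
[[1,16],[18,17],[30,0],[32,16],[49,0]]
[[1,16],[18,17],[30,0],[32,16],[49,9],[50,0]]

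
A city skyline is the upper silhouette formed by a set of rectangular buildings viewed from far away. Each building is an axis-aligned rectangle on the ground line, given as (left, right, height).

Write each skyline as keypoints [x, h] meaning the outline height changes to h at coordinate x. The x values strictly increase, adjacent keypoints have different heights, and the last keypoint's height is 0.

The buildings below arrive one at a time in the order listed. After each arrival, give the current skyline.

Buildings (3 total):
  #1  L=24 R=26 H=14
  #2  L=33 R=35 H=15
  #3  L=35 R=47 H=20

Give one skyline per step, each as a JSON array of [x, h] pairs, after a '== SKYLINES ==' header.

== SKYLINES ==
[[24,14],[26,0]]
[[24,14],[26,0],[33,15],[35,0]]
[[24,14],[26,0],[33,15],[35,20],[47,0]]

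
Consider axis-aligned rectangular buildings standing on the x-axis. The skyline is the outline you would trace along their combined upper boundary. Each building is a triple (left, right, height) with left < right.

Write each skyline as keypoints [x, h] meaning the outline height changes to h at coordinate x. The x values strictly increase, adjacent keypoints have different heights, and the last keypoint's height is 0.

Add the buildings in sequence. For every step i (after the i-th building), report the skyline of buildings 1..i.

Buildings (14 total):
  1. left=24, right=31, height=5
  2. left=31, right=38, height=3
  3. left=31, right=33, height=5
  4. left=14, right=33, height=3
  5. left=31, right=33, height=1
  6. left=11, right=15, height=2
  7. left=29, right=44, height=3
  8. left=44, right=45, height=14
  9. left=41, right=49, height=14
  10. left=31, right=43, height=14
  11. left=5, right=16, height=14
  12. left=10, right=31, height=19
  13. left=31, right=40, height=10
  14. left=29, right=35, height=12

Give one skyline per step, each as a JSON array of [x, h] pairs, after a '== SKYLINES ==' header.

== SKYLINES ==
[[24,5],[31,0]]
[[24,5],[31,3],[38,0]]
[[24,5],[33,3],[38,0]]
[[14,3],[24,5],[33,3],[38,0]]
[[14,3],[24,5],[33,3],[38,0]]
[[11,2],[14,3],[24,5],[33,3],[38,0]]
[[11,2],[14,3],[24,5],[33,3],[44,0]]
[[11,2],[14,3],[24,5],[33,3],[44,14],[45,0]]
[[11,2],[14,3],[24,5],[33,3],[41,14],[49,0]]
[[11,2],[14,3],[24,5],[31,14],[49,0]]
[[5,14],[16,3],[24,5],[31,14],[49,0]]
[[5,14],[10,19],[31,14],[49,0]]
[[5,14],[10,19],[31,14],[49,0]]
[[5,14],[10,19],[31,14],[49,0]]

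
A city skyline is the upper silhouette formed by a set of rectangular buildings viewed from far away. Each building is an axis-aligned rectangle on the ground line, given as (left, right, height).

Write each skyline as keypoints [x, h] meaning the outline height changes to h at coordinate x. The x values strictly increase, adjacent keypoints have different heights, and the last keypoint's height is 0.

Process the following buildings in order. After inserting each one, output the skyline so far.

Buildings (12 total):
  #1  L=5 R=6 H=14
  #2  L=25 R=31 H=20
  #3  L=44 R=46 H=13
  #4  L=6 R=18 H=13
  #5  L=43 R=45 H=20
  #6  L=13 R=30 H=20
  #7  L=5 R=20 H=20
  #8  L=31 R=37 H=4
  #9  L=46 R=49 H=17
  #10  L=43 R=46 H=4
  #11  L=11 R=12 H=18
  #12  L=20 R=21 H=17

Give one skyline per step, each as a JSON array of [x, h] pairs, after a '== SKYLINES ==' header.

== SKYLINES ==
[[5,14],[6,0]]
[[5,14],[6,0],[25,20],[31,0]]
[[5,14],[6,0],[25,20],[31,0],[44,13],[46,0]]
[[5,14],[6,13],[18,0],[25,20],[31,0],[44,13],[46,0]]
[[5,14],[6,13],[18,0],[25,20],[31,0],[43,20],[45,13],[46,0]]
[[5,14],[6,13],[13,20],[31,0],[43,20],[45,13],[46,0]]
[[5,20],[31,0],[43,20],[45,13],[46,0]]
[[5,20],[31,4],[37,0],[43,20],[45,13],[46,0]]
[[5,20],[31,4],[37,0],[43,20],[45,13],[46,17],[49,0]]
[[5,20],[31,4],[37,0],[43,20],[45,13],[46,17],[49,0]]
[[5,20],[31,4],[37,0],[43,20],[45,13],[46,17],[49,0]]
[[5,20],[31,4],[37,0],[43,20],[45,13],[46,17],[49,0]]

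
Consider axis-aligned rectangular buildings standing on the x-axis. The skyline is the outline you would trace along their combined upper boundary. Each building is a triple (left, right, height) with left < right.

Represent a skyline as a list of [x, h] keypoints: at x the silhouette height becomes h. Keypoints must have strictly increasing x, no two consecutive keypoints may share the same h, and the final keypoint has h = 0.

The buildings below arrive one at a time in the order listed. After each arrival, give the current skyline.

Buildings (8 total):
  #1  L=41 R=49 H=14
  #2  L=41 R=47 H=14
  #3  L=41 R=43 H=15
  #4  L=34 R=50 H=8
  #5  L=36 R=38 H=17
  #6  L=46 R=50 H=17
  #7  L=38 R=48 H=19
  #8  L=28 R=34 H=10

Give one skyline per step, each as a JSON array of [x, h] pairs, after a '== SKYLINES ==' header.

== SKYLINES ==
[[41,14],[49,0]]
[[41,14],[49,0]]
[[41,15],[43,14],[49,0]]
[[34,8],[41,15],[43,14],[49,8],[50,0]]
[[34,8],[36,17],[38,8],[41,15],[43,14],[49,8],[50,0]]
[[34,8],[36,17],[38,8],[41,15],[43,14],[46,17],[50,0]]
[[34,8],[36,17],[38,19],[48,17],[50,0]]
[[28,10],[34,8],[36,17],[38,19],[48,17],[50,0]]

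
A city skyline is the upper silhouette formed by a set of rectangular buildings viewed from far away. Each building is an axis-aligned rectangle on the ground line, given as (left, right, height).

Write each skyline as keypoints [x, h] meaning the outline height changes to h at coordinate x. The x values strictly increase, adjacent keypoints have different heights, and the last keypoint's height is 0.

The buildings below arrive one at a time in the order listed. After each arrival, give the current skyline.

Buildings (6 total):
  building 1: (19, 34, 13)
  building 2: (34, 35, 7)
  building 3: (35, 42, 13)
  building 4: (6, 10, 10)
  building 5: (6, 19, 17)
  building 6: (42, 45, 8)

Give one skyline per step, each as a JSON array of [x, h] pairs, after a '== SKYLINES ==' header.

== SKYLINES ==
[[19,13],[34,0]]
[[19,13],[34,7],[35,0]]
[[19,13],[34,7],[35,13],[42,0]]
[[6,10],[10,0],[19,13],[34,7],[35,13],[42,0]]
[[6,17],[19,13],[34,7],[35,13],[42,0]]
[[6,17],[19,13],[34,7],[35,13],[42,8],[45,0]]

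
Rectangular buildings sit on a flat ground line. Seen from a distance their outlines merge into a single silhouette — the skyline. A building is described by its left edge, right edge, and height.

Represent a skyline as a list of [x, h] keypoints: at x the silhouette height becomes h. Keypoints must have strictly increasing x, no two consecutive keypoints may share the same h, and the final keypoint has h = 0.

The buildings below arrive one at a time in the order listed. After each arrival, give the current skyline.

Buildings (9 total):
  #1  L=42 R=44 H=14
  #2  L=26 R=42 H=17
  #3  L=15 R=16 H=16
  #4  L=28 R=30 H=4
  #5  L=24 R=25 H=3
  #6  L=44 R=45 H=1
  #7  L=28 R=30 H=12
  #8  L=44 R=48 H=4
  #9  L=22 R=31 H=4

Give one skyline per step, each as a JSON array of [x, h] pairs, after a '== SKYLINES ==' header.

== SKYLINES ==
[[42,14],[44,0]]
[[26,17],[42,14],[44,0]]
[[15,16],[16,0],[26,17],[42,14],[44,0]]
[[15,16],[16,0],[26,17],[42,14],[44,0]]
[[15,16],[16,0],[24,3],[25,0],[26,17],[42,14],[44,0]]
[[15,16],[16,0],[24,3],[25,0],[26,17],[42,14],[44,1],[45,0]]
[[15,16],[16,0],[24,3],[25,0],[26,17],[42,14],[44,1],[45,0]]
[[15,16],[16,0],[24,3],[25,0],[26,17],[42,14],[44,4],[48,0]]
[[15,16],[16,0],[22,4],[26,17],[42,14],[44,4],[48,0]]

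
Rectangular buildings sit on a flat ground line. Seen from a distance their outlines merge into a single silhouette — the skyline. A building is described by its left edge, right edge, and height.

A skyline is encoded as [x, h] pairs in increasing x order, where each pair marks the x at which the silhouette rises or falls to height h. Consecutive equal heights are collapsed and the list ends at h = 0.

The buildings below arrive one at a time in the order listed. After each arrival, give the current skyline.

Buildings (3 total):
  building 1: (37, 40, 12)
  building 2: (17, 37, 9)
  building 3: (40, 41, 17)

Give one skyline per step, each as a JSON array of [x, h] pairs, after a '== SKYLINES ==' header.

== SKYLINES ==
[[37,12],[40,0]]
[[17,9],[37,12],[40,0]]
[[17,9],[37,12],[40,17],[41,0]]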